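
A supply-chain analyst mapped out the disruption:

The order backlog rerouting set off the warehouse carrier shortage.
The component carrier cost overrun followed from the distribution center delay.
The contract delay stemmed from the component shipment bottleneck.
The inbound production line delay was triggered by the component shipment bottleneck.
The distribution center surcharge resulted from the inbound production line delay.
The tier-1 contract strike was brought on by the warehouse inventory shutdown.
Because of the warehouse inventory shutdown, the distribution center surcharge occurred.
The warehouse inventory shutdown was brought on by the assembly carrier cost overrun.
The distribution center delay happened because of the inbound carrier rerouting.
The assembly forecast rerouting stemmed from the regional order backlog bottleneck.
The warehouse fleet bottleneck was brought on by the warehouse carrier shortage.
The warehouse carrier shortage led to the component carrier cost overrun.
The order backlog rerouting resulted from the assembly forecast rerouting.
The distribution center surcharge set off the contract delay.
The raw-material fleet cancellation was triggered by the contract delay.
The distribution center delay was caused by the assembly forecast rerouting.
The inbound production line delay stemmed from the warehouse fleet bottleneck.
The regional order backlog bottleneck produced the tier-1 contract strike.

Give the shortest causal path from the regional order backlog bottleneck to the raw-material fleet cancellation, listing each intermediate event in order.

the regional order backlog bottleneck → the assembly forecast rerouting
the assembly forecast rerouting → the order backlog rerouting
the order backlog rerouting → the warehouse carrier shortage
the warehouse carrier shortage → the warehouse fleet bottleneck
the warehouse fleet bottleneck → the inbound production line delay
the inbound production line delay → the distribution center surcharge
the distribution center surcharge → the contract delay
the contract delay → the raw-material fleet cancellation
Length: 8 steps.

the regional order backlog bottleneck → the assembly forecast rerouting → the order backlog rerouting → the warehouse carrier shortage → the warehouse fleet bottleneck → the inbound production line delay → the distribution center surcharge → the contract delay → the raw-material fleet cancellation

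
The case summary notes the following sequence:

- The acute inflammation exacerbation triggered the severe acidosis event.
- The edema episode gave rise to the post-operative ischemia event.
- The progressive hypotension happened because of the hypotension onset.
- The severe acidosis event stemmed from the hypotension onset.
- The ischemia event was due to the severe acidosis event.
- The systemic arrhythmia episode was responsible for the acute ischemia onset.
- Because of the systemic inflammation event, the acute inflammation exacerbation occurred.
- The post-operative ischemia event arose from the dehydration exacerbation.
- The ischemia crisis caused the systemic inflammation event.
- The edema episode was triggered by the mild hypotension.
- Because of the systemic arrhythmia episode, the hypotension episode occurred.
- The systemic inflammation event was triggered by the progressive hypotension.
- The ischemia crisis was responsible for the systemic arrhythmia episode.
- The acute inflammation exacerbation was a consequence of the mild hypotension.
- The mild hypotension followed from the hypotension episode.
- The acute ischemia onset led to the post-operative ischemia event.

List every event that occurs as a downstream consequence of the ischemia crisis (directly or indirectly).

Direct effects: the systemic inflammation event, the systemic arrhythmia episode.
2 steps out: the hypotension episode, the acute ischemia onset, the acute inflammation exacerbation.
3 steps out: the mild hypotension, the severe acidosis event, the post-operative ischemia event.
4 steps out: the edema episode, the ischemia event.
Not reachable from it: the hypotension onset, the progressive hypotension, the dehydration exacerbation.

the acute inflammation exacerbation, the acute ischemia onset, the edema episode, the hypotension episode, the ischemia event, the mild hypotension, the post-operative ischemia event, the severe acidosis event, the systemic arrhythmia episode, the systemic inflammation event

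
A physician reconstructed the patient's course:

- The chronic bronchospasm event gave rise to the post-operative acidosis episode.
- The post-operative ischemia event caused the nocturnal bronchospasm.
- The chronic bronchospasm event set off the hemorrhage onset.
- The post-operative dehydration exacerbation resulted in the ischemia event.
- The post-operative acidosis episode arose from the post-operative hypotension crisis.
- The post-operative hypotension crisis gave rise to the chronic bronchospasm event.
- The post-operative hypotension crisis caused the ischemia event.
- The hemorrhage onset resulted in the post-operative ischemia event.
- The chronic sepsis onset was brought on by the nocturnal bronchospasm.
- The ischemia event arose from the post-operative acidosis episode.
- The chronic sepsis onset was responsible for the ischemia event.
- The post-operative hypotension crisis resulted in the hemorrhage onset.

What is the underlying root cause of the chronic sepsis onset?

the post-operative hypotension crisis

Tracing upstream from the chronic sepsis onset: the chronic sepsis onset ← the nocturnal bronchospasm ← the post-operative ischemia event ← the hemorrhage onset ← the post-operative hypotension crisis.
The post-operative hypotension crisis has no stated cause, so it is the root.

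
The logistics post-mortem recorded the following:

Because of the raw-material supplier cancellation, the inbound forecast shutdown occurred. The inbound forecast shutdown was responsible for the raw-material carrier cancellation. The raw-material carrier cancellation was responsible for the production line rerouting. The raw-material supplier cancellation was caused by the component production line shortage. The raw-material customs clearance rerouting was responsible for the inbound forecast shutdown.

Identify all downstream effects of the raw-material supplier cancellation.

Direct effects: the inbound forecast shutdown.
2 steps out: the raw-material carrier cancellation.
3 steps out: the production line rerouting.
Not reachable from it: the component production line shortage, the raw-material customs clearance rerouting.

the inbound forecast shutdown, the production line rerouting, the raw-material carrier cancellation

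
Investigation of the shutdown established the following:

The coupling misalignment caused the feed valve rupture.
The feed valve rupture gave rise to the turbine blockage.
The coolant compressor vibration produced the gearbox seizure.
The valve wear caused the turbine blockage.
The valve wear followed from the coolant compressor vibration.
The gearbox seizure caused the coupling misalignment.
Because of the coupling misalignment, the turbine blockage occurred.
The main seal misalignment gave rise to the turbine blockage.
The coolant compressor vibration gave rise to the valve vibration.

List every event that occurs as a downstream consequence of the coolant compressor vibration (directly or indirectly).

Direct effects: the valve wear, the gearbox seizure, the valve vibration.
2 steps out: the coupling misalignment, the turbine blockage.
3 steps out: the feed valve rupture.
Not reachable from it: the main seal misalignment.

the coupling misalignment, the feed valve rupture, the gearbox seizure, the turbine blockage, the valve vibration, the valve wear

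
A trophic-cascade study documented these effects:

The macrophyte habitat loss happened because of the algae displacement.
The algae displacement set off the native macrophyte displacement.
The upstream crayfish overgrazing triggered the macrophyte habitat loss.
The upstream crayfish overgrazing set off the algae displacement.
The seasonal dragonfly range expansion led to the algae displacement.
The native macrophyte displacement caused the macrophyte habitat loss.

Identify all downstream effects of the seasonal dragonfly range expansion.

the algae displacement, the macrophyte habitat loss, the native macrophyte displacement

Direct effects: the algae displacement.
2 steps out: the native macrophyte displacement, the macrophyte habitat loss.
Not reachable from it: the upstream crayfish overgrazing.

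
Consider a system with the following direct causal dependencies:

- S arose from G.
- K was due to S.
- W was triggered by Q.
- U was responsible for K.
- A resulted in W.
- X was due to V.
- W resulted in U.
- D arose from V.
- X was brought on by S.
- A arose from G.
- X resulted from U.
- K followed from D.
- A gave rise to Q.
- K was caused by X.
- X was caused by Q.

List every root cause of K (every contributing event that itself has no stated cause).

Tracing upstream from K: K ← X ← V.
A separate upstream branch: K ← S ← G.
Each of those chain origins has no stated cause.

G, V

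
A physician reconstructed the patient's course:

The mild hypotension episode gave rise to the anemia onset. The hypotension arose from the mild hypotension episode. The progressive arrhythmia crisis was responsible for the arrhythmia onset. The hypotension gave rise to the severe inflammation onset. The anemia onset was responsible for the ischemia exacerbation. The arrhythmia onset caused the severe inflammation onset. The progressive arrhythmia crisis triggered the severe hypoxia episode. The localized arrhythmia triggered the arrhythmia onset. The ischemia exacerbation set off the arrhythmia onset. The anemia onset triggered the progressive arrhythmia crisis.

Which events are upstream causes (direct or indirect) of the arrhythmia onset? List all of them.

the anemia onset, the ischemia exacerbation, the localized arrhythmia, the mild hypotension episode, the progressive arrhythmia crisis

Immediate causes of the arrhythmia onset: the progressive arrhythmia crisis, the ischemia exacerbation, the localized arrhythmia.
Further upstream: the mild hypotension episode, the anemia onset.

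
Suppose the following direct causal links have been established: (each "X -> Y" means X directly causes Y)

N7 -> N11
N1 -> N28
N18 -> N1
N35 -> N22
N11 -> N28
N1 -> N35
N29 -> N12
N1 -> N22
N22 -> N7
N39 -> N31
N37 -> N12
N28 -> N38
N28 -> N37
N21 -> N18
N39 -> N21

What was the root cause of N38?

Tracing upstream from N38: N38 ← N28 ← N1 ← N18 ← N21 ← N39.
N39 has no stated cause, so it is the root.

N39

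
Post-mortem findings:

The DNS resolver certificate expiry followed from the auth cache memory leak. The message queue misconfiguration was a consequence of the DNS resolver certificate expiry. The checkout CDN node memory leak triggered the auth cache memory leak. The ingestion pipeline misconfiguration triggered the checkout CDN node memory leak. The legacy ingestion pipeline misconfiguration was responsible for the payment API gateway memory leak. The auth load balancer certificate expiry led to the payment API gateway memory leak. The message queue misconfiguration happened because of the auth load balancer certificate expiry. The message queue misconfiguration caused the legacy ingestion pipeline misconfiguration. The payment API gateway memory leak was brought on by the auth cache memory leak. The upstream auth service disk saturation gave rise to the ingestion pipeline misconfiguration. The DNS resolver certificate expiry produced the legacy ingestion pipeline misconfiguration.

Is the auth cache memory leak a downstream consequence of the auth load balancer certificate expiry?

The auth load balancer certificate expiry leads to the message queue misconfiguration, the legacy ingestion pipeline misconfiguration, the payment API gateway memory leak; the auth cache memory leak is not among them.

No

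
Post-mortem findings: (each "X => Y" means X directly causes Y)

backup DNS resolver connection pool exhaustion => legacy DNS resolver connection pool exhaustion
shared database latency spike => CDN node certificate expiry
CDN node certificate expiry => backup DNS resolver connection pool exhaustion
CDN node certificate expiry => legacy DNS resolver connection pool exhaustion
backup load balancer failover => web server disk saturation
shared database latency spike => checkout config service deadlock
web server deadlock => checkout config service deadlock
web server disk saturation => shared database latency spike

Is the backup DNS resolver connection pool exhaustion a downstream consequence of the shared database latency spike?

Yes

There is a causal chain: the shared database latency spike → the CDN node certificate expiry → the backup DNS resolver connection pool exhaustion.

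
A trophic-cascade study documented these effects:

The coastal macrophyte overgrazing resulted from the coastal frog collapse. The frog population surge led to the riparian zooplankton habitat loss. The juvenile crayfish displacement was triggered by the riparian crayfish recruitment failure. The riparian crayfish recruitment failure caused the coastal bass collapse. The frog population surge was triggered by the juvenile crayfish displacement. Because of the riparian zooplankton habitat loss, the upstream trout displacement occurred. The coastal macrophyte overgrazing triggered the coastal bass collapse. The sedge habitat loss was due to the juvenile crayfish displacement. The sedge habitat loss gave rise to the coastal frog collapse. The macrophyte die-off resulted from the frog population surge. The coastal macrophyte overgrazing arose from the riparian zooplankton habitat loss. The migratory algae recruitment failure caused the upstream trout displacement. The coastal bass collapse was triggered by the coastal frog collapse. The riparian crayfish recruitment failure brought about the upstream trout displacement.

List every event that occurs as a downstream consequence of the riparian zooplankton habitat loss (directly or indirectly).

Direct effects: the upstream trout displacement, the coastal macrophyte overgrazing.
2 steps out: the coastal bass collapse.
Not reachable from it: the riparian crayfish recruitment failure, the juvenile crayfish displacement, the migratory algae recruitment failure, the frog population surge, the macrophyte die-off, the sedge habitat loss, the coastal frog collapse.

the coastal bass collapse, the coastal macrophyte overgrazing, the upstream trout displacement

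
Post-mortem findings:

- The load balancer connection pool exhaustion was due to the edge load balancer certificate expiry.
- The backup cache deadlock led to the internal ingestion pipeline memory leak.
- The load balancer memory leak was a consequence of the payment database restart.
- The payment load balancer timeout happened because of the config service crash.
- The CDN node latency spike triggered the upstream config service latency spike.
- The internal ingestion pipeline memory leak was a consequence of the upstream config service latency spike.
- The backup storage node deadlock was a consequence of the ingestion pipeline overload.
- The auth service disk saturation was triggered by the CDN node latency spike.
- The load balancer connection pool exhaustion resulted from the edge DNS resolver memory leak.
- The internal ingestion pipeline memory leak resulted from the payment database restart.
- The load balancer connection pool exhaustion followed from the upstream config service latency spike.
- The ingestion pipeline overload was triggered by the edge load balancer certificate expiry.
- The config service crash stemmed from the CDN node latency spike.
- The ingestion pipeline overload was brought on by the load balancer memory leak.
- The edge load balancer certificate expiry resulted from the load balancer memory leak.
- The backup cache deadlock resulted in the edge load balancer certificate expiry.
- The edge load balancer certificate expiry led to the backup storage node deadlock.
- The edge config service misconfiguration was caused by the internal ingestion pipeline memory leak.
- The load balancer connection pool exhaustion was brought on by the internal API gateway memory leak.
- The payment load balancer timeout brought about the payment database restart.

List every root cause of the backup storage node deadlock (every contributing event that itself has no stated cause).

Tracing upstream from the backup storage node deadlock: the backup storage node deadlock ← the edge load balancer certificate expiry ← the load balancer memory leak ← the payment database restart ← the payment load balancer timeout ← the config service crash ← the CDN node latency spike.
A separate upstream branch: the backup storage node deadlock ← the edge load balancer certificate expiry ← the backup cache deadlock.
Each of those chain origins has no stated cause.

the CDN node latency spike, the backup cache deadlock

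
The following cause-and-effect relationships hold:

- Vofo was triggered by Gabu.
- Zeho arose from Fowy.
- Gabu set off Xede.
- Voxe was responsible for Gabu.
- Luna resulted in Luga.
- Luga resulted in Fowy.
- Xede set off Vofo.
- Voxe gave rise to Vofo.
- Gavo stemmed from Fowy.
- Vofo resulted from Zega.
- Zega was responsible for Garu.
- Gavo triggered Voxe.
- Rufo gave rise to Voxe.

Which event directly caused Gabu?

Voxe

Upstream contributors include Luna, Luga, Fowy, Gavo, Rufo, but only Voxe feeds directly into Gabu.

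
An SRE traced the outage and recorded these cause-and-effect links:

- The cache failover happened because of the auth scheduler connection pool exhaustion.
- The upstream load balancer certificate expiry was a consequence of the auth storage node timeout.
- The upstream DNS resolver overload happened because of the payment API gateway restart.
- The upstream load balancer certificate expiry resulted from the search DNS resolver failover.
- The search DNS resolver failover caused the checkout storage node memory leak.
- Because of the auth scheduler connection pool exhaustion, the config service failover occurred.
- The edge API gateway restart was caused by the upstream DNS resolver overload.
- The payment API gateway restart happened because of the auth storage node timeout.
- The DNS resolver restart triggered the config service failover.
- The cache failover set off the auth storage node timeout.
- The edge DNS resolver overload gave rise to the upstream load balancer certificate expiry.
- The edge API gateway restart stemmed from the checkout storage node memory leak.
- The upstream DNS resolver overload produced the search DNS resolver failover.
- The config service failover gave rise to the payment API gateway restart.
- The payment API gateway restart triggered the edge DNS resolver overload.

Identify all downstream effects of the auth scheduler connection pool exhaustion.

the auth storage node timeout, the cache failover, the checkout storage node memory leak, the config service failover, the edge API gateway restart, the edge DNS resolver overload, the payment API gateway restart, the search DNS resolver failover, the upstream DNS resolver overload, the upstream load balancer certificate expiry

Direct effects: the cache failover, the config service failover.
2 steps out: the auth storage node timeout, the payment API gateway restart.
3 steps out: the upstream DNS resolver overload, the edge DNS resolver overload, the upstream load balancer certificate expiry.
4 steps out: the search DNS resolver failover, the edge API gateway restart.
5 steps out: the checkout storage node memory leak.
Not reachable from it: the DNS resolver restart.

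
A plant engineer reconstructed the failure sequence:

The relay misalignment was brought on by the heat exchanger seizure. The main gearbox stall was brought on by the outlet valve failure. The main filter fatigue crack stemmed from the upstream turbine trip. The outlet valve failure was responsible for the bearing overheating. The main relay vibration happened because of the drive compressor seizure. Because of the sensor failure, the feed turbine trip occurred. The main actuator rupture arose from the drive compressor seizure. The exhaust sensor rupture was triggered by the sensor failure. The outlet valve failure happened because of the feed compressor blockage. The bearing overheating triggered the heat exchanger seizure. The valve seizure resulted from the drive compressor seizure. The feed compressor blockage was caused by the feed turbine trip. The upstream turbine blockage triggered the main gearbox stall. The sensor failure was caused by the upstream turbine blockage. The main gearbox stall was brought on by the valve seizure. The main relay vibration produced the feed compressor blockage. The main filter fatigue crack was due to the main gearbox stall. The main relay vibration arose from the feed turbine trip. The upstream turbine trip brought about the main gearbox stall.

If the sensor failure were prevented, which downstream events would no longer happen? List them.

the exhaust sensor rupture, the feed turbine trip

Downstream of the sensor failure: the feed turbine trip, the main relay vibration, the feed compressor blockage, the outlet valve failure, the bearing overheating, the main gearbox stall, the heat exchanger seizure, the main filter fatigue crack, the exhaust sensor rupture, the relay misalignment.
Of those, still caused via another path: the main relay vibration, the feed compressor blockage, the outlet valve failure, the bearing overheating, the main gearbox stall, the heat exchanger seizure, the main filter fatigue crack, the relay misalignment.
The remainder have no surviving cause.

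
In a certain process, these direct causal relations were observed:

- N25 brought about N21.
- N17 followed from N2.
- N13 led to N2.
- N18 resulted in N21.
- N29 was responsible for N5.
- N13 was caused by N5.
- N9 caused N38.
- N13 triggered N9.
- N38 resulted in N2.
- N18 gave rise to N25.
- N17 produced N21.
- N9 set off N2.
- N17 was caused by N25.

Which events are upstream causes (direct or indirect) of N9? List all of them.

N13, N29, N5

Immediate cause of N9: N13.
Further upstream: N29, N5.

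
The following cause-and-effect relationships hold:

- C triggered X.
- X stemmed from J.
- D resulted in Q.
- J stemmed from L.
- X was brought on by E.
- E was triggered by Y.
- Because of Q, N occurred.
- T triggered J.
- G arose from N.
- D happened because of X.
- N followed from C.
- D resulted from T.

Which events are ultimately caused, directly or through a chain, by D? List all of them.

G, N, Q

Direct effects: Q.
2 steps out: N.
3 steps out: G.
Not reachable from it: L, Y, C, E, T, J, X.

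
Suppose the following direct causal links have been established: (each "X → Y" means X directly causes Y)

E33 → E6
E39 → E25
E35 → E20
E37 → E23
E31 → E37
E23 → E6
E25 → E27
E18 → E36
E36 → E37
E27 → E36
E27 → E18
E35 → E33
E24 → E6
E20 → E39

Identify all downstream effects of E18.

Direct effects: E36.
2 steps out: E37.
3 steps out: E23.
4 steps out: E6.
Not reachable from it: E35, E31, E20, E39, E24, E33, E25, E27.

E23, E36, E37, E6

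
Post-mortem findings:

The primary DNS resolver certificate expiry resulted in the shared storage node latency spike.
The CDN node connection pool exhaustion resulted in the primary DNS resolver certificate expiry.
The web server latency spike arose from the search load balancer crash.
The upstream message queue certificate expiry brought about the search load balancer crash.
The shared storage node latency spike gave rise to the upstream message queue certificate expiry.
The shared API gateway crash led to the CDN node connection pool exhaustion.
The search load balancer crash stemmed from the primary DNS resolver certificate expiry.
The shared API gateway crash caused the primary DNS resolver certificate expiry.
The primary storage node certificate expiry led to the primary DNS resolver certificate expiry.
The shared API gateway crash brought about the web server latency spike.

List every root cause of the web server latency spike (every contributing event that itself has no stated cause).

the primary storage node certificate expiry, the shared API gateway crash

Tracing upstream from the web server latency spike: the web server latency spike ← the shared API gateway crash.
A separate upstream branch: the web server latency spike ← the search load balancer crash ← the primary DNS resolver certificate expiry ← the primary storage node certificate expiry.
Each of those chain origins has no stated cause.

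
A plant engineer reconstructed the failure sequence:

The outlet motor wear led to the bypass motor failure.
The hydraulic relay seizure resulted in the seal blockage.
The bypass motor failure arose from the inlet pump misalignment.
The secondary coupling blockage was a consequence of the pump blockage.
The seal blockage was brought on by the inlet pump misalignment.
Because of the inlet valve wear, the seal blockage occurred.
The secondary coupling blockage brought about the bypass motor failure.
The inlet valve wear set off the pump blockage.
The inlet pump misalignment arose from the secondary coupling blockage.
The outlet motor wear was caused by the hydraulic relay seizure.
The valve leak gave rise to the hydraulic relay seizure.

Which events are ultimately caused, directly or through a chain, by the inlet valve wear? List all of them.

the bypass motor failure, the inlet pump misalignment, the pump blockage, the seal blockage, the secondary coupling blockage

Direct effects: the pump blockage, the seal blockage.
2 steps out: the secondary coupling blockage.
3 steps out: the inlet pump misalignment, the bypass motor failure.
Not reachable from it: the valve leak, the hydraulic relay seizure, the outlet motor wear.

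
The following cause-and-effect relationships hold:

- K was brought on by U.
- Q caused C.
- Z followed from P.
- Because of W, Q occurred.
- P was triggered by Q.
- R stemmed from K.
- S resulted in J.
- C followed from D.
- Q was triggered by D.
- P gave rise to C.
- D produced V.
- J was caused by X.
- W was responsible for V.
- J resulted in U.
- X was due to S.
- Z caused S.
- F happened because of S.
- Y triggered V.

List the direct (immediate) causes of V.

D, W, Y → V with nothing further upstream stated.

D, W, Y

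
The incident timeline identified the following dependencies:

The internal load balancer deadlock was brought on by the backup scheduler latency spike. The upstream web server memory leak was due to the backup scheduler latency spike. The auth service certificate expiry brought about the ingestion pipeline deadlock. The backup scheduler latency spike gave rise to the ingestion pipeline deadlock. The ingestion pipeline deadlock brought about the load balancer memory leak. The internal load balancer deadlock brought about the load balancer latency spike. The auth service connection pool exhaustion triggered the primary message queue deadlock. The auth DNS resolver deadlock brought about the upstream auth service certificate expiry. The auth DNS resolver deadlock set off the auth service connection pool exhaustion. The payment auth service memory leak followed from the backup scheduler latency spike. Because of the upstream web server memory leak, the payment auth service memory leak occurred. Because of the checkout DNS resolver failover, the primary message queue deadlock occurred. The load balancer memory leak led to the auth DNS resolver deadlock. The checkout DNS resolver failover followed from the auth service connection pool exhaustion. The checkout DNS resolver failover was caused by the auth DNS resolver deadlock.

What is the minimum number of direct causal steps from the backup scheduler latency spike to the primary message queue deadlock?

Shortest chain: the backup scheduler latency spike → the ingestion pipeline deadlock → the load balancer memory leak → the auth DNS resolver deadlock → the auth service connection pool exhaustion → the primary message queue deadlock.

5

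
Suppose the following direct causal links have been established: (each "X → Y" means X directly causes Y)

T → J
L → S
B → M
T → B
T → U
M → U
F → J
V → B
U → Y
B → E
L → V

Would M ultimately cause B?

No

M leads to U, Y; B is not among them.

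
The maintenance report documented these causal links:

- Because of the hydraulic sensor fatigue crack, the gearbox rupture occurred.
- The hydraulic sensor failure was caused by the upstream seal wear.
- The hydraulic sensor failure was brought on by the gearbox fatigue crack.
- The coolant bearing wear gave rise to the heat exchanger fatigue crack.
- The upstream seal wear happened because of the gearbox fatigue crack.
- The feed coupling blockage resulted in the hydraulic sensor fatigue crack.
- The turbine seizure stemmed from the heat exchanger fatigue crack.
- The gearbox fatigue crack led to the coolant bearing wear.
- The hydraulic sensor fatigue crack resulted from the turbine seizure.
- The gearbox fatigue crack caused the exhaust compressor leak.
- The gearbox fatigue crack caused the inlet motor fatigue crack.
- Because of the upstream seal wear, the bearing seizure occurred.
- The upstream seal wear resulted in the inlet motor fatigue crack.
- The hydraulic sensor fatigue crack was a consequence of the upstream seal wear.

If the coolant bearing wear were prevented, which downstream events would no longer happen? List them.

the heat exchanger fatigue crack, the turbine seizure

Downstream of the coolant bearing wear: the heat exchanger fatigue crack, the turbine seizure, the hydraulic sensor fatigue crack, the gearbox rupture.
Of those, still caused via another path: the hydraulic sensor fatigue crack, the gearbox rupture.
The remainder have no surviving cause.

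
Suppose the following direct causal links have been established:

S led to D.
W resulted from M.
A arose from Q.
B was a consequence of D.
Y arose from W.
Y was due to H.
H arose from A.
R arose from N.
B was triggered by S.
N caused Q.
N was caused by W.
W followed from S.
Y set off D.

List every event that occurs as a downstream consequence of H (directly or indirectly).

Direct effects: Y.
2 steps out: D.
3 steps out: B.
Not reachable from it: S, W, N, Q, R, A, M.

B, D, Y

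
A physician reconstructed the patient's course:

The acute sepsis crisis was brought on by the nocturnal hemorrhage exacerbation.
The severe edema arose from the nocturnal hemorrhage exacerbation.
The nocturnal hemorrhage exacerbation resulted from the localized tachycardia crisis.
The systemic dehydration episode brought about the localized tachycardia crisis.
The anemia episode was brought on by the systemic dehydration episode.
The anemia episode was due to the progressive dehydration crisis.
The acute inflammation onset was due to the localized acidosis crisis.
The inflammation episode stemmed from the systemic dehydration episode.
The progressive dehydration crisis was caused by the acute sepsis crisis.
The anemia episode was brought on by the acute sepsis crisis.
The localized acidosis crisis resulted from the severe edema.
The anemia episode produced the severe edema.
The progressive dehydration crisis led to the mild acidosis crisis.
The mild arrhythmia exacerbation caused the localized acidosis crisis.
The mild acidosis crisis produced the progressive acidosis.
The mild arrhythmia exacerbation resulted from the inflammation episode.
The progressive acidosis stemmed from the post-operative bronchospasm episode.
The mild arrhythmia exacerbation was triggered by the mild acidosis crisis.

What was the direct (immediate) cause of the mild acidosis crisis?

the progressive dehydration crisis

Upstream contributors include the systemic dehydration episode, the localized tachycardia crisis, the nocturnal hemorrhage exacerbation, the acute sepsis crisis, but only the progressive dehydration crisis feeds directly into the mild acidosis crisis.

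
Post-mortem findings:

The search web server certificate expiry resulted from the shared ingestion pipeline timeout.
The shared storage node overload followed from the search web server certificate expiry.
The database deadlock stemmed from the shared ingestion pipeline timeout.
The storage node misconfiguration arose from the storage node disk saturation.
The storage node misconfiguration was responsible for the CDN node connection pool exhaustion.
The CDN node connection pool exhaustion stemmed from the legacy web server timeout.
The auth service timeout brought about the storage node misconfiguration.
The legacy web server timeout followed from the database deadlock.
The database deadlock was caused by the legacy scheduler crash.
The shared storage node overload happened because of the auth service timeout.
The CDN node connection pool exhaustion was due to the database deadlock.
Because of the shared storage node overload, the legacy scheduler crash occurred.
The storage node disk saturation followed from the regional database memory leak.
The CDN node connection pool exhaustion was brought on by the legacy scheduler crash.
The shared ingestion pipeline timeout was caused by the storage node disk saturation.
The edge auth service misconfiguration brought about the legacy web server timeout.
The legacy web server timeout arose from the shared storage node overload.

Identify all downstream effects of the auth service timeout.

the CDN node connection pool exhaustion, the database deadlock, the legacy scheduler crash, the legacy web server timeout, the shared storage node overload, the storage node misconfiguration

Direct effects: the shared storage node overload, the storage node misconfiguration.
2 steps out: the legacy scheduler crash, the legacy web server timeout, the CDN node connection pool exhaustion.
3 steps out: the database deadlock.
Not reachable from it: the regional database memory leak, the storage node disk saturation, the shared ingestion pipeline timeout, the search web server certificate expiry, the edge auth service misconfiguration.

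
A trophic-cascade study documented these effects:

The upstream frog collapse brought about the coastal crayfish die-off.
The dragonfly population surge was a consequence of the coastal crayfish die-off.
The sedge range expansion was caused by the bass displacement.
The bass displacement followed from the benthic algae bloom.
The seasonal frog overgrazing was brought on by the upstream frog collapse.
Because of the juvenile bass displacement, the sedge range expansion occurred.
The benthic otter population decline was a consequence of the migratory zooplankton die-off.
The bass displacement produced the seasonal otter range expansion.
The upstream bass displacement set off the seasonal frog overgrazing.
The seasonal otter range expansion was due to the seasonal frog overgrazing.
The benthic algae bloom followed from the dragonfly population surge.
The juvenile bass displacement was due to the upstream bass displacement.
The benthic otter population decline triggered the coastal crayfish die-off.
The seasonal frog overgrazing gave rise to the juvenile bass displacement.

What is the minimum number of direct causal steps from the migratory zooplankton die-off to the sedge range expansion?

Shortest chain: the migratory zooplankton die-off → the benthic otter population decline → the coastal crayfish die-off → the dragonfly population surge → the benthic algae bloom → the bass displacement → the sedge range expansion.

6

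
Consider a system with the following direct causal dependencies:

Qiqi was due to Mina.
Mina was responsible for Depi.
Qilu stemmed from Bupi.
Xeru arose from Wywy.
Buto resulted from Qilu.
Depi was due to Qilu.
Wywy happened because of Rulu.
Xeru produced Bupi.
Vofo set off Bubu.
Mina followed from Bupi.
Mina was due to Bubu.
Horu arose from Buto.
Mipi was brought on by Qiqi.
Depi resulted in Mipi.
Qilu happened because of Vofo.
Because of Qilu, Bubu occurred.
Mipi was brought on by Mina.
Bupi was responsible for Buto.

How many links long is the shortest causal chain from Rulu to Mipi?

Shortest chain: Rulu → Wywy → Xeru → Bupi → Mina → Mipi.

5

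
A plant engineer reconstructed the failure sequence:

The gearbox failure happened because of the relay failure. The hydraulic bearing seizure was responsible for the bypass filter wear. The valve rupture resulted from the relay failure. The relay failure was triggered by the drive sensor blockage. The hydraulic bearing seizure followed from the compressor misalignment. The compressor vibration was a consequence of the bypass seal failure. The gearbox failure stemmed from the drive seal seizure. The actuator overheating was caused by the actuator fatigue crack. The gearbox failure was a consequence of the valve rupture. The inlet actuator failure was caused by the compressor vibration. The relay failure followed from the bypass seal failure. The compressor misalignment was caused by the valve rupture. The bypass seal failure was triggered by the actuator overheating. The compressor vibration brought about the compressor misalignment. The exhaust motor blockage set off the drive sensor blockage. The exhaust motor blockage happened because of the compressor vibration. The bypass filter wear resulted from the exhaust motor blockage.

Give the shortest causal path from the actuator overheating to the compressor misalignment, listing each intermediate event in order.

the actuator overheating → the bypass seal failure
the bypass seal failure → the compressor vibration
the compressor vibration → the compressor misalignment
Length: 3 steps.

the actuator overheating → the bypass seal failure → the compressor vibration → the compressor misalignment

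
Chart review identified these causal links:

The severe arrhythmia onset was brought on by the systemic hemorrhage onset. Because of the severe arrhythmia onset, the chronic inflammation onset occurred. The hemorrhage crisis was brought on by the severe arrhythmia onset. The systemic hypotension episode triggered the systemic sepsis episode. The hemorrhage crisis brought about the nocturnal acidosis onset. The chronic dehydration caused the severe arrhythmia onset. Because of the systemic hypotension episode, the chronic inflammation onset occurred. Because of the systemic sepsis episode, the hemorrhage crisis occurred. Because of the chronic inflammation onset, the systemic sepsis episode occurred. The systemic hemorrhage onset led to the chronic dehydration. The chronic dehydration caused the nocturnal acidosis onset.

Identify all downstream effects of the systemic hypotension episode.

Direct effects: the chronic inflammation onset, the systemic sepsis episode.
2 steps out: the hemorrhage crisis.
3 steps out: the nocturnal acidosis onset.
Not reachable from it: the systemic hemorrhage onset, the chronic dehydration, the severe arrhythmia onset.

the chronic inflammation onset, the hemorrhage crisis, the nocturnal acidosis onset, the systemic sepsis episode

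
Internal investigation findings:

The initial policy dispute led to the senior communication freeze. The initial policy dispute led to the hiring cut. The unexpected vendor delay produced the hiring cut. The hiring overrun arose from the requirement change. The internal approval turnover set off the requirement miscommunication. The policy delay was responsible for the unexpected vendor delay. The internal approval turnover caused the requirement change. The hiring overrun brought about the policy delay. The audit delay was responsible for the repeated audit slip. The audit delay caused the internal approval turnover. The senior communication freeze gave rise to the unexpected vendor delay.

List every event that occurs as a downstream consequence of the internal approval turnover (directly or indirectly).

the hiring cut, the hiring overrun, the policy delay, the requirement change, the requirement miscommunication, the unexpected vendor delay

Direct effects: the requirement change, the requirement miscommunication.
2 steps out: the hiring overrun.
3 steps out: the policy delay.
4 steps out: the unexpected vendor delay.
5 steps out: the hiring cut.
Not reachable from it: the audit delay, the repeated audit slip, the initial policy dispute, the senior communication freeze.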